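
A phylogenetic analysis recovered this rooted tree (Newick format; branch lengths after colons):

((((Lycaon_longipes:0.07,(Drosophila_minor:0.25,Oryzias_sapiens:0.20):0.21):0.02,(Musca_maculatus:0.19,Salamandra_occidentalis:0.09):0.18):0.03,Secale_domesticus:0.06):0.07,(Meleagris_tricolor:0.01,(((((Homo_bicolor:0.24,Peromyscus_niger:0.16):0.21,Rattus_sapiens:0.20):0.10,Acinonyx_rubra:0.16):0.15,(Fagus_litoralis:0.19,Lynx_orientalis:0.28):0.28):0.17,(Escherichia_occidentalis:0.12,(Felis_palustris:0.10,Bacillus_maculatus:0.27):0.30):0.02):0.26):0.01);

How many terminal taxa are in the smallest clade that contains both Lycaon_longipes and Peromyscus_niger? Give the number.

16

The MRCA of Lycaon_longipes and Peromyscus_niger is the root, so the clade is the entire tree.
That clade contains 16 terminal taxa: Acinonyx_rubra, Bacillus_maculatus, Drosophila_minor, Escherichia_occidentalis, Fagus_litoralis, Felis_palustris, Homo_bicolor, Lycaon_longipes, Lynx_orientalis, Meleagris_tricolor, Musca_maculatus, Oryzias_sapiens, Peromyscus_niger, Rattus_sapiens, Salamandra_occidentalis, Secale_domesticus.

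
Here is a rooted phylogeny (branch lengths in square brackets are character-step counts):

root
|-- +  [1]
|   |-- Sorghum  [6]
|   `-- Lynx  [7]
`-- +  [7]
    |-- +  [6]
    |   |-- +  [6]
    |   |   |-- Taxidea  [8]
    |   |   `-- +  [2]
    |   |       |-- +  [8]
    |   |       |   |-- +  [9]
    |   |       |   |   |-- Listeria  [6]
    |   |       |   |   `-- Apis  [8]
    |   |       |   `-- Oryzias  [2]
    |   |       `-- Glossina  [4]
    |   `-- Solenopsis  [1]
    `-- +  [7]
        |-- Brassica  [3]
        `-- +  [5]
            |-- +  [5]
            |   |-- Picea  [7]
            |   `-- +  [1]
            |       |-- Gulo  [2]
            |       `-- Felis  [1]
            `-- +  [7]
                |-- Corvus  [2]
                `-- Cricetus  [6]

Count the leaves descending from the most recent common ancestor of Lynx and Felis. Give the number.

14

The MRCA of Lynx and Felis is the root, so the clade is the entire tree.
That clade contains 14 terminal taxa: Apis, Brassica, Corvus, Cricetus, Felis, Glossina, Gulo, Listeria, Lynx, Oryzias, Picea, Solenopsis, Sorghum, Taxidea.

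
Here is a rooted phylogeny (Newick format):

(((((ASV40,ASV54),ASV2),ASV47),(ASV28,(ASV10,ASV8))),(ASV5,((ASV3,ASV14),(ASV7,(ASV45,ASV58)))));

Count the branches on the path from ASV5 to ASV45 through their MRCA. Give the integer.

5

The MRCA of ASV5 and ASV45 is the node subtending (ASV5,((ASV3,ASV14),(ASV7,(ASV45,ASV58)))).
From ASV5 up to that node: 1 branch. From ASV45 up to the same node: 4 branches. Total: 1 + 4 = 5.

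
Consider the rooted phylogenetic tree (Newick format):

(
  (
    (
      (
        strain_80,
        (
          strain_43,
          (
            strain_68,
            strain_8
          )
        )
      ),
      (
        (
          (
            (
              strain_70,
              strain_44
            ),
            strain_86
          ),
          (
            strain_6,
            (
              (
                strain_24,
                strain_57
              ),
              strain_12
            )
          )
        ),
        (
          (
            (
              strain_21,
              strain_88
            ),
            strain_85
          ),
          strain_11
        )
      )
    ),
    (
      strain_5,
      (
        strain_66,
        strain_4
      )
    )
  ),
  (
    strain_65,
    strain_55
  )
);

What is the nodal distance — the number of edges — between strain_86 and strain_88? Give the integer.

7

The MRCA of strain_86 and strain_88 is the node subtending ((((strain_70,strain_44),strain_86),(strain_6,((strain_24,strain_57),strain_12))),(((strain_21,strain_88),strain_85),strain_11)).
From strain_86 up to that node: 3 branches. From strain_88 up to the same node: 4 branches. Total: 3 + 4 = 7.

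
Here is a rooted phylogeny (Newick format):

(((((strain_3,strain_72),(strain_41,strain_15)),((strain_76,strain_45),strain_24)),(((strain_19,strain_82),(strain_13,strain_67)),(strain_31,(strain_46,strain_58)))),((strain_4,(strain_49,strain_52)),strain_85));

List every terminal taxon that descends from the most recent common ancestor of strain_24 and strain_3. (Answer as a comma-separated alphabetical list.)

Tracing strain_24: it sits inside ((strain_76,strain_45),strain_24).
Tracing strain_3: it sits inside (strain_3,strain_72).
The smallest clade enclosing both is (((strain_3,strain_72),(strain_41,strain_15)),((strain_76,strain_45),strain_24)); the answer is its 7 terminal taxa in alphabetical order.

strain_15, strain_24, strain_3, strain_41, strain_45, strain_72, strain_76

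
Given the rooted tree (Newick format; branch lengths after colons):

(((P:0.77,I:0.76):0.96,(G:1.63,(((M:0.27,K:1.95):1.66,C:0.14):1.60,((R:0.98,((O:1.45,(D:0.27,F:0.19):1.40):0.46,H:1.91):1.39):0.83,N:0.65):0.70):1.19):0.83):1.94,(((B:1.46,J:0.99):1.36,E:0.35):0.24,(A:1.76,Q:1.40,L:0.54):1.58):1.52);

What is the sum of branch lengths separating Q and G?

The path runs Q → … → MRCA → … → G; the MRCA is the root of the tree.
Branch lengths along that path: 1.40 + 1.58 + 1.52 + 1.94 + 0.83 + 1.63 = 8.90.

8.90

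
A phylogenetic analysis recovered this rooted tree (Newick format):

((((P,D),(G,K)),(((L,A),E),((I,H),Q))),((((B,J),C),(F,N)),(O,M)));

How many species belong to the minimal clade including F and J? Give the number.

5

The MRCA of F and J is the node subtending (((B,J),C),(F,N)).
That clade contains 5 terminal taxa: B, C, F, J, N.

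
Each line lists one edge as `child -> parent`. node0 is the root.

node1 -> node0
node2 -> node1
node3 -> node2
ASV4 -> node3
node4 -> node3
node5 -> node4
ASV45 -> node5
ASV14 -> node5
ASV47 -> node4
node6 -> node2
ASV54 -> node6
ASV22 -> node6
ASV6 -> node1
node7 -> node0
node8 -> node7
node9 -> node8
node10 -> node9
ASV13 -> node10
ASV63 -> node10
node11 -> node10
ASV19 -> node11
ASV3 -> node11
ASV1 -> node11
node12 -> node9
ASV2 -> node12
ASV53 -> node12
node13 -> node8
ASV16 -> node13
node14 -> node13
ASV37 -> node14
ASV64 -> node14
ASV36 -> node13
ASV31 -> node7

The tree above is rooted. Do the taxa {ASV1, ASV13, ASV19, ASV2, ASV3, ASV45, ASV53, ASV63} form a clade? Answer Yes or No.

No

The MRCA of the listed taxa is the root, so the smallest clade containing them is the whole tree.
That clade also contains ASV14, ASV16, ASV22, ASV31, ASV36, ASV37, ASV4, ASV47, ASV54, ASV6, ASV64, which are not in the proposed group, so the group is not monophyletic.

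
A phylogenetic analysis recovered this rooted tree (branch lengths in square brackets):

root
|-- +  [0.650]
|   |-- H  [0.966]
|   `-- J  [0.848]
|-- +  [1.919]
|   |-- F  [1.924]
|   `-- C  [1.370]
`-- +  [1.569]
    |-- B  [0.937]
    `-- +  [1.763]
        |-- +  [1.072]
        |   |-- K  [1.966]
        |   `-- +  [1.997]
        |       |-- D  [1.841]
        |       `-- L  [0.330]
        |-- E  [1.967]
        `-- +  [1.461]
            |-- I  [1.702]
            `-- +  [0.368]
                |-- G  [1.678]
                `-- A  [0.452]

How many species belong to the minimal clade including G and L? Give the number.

7

The MRCA of G and L is the node subtending ((K,(D,L)),E,(I,(G,A))).
That clade contains 7 terminal taxa: A, D, E, G, I, K, L.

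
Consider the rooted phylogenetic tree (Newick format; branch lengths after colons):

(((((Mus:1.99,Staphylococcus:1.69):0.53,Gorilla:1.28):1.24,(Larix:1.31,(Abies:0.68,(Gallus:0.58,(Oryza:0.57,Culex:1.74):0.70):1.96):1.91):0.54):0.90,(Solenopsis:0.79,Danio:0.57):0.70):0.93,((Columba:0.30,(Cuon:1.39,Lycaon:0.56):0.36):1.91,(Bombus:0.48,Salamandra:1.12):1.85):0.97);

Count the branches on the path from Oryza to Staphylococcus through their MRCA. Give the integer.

The MRCA of Oryza and Staphylococcus is the node subtending (((Mus,Staphylococcus),Gorilla),(Larix,(Abies,(Gallus,(Oryza,Culex))))).
From Oryza up to that node: 5 branches. From Staphylococcus up to the same node: 3 branches. Total: 5 + 3 = 8.

8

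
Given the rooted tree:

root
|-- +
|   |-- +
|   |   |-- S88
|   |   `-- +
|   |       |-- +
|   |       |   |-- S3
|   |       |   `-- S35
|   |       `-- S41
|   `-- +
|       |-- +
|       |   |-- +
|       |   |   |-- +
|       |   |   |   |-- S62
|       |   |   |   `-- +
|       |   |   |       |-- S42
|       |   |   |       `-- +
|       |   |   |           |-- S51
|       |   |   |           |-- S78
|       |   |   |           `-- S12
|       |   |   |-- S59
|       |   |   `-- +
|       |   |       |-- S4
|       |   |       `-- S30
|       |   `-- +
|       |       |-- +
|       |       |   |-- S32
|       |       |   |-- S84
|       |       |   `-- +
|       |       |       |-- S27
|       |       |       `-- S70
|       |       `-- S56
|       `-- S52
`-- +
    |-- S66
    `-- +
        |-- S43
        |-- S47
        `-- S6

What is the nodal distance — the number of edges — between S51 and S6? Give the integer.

11

The MRCA of S51 and S6 is the root of the tree.
From S51 up to that node: 8 branches. From S6 up to the same node: 3 branches. Total: 8 + 3 = 11.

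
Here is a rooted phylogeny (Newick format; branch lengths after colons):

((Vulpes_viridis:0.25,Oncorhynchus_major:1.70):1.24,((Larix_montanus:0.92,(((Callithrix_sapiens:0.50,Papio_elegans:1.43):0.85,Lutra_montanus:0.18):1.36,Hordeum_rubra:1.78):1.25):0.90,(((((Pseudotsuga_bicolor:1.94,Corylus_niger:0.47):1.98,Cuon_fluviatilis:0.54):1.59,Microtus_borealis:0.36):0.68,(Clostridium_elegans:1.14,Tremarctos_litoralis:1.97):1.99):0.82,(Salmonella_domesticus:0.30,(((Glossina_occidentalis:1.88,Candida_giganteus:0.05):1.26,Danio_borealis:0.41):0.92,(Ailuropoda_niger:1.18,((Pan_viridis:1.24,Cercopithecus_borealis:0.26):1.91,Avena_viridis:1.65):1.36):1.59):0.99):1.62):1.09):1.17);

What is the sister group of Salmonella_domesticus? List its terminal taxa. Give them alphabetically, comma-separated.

Ailuropoda_niger, Avena_viridis, Candida_giganteus, Cercopithecus_borealis, Danio_borealis, Glossina_occidentalis, Pan_viridis

Salmonella_domesticus attaches to the tree at the node subtending (Salmonella_domesticus,(((Glossina_occidentalis,Candida_giganteus),Danio_borealis),(Ailuropoda_niger,((Pan_viridis,Cercopithecus_borealis),Avena_viridis)))).
The other lineage descending from that same node — the sister group — is (((Glossina_occidentalis,Candida_giganteus),Danio_borealis),(Ailuropoda_niger,((Pan_viridis,Cercopithecus_borealis),Avena_viridis))); its 7 tips in alphabetical order are the answer.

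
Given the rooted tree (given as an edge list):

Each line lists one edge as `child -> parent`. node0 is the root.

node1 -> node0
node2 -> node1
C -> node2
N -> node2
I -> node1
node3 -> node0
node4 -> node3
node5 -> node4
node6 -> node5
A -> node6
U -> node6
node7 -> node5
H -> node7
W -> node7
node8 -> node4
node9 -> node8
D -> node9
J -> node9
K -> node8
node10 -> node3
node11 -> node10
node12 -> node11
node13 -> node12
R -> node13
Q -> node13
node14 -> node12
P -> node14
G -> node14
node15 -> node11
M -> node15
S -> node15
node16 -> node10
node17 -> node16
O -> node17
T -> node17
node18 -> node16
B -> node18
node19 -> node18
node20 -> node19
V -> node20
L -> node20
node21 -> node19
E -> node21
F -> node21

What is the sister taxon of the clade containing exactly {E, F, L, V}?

B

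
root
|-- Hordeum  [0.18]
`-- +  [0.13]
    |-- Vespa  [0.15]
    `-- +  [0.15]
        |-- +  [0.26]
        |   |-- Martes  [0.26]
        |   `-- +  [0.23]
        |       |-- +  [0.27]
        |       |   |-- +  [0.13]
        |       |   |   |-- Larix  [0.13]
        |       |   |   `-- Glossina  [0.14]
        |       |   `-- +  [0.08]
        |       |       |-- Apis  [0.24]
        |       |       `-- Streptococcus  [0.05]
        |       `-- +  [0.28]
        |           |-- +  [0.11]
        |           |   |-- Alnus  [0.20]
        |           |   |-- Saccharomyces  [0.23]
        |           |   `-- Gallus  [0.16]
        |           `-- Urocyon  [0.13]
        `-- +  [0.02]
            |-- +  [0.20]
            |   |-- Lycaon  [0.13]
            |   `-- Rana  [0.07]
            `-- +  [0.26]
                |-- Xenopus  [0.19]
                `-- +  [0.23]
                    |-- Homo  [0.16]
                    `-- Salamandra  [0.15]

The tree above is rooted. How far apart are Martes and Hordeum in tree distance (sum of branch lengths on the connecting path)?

0.98

The path runs Martes → … → MRCA → … → Hordeum; the MRCA is the root of the tree.
Branch lengths along that path: 0.26 + 0.26 + 0.15 + 0.13 + 0.18 = 0.98.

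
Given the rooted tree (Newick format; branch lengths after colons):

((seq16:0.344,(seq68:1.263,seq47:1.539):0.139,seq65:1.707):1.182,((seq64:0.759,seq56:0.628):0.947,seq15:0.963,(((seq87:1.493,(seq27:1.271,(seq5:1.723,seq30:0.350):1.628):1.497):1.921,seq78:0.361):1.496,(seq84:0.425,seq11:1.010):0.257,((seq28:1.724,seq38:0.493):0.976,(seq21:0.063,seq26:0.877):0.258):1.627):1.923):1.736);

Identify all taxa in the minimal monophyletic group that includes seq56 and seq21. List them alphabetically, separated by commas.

seq11, seq15, seq21, seq26, seq27, seq28, seq30, seq38, seq5, seq56, seq64, seq78, seq84, seq87

Tracing seq56: it sits inside (seq64,seq56).
Tracing seq21: it sits inside (seq21,seq26).
The smallest clade enclosing both is ((seq64,seq56),seq15,(((seq87,(seq27,(seq5,seq30))),seq78),(seq84,seq11),((seq28,seq38),(seq21,seq26)))); the answer is its 14 terminal taxa in alphabetical order.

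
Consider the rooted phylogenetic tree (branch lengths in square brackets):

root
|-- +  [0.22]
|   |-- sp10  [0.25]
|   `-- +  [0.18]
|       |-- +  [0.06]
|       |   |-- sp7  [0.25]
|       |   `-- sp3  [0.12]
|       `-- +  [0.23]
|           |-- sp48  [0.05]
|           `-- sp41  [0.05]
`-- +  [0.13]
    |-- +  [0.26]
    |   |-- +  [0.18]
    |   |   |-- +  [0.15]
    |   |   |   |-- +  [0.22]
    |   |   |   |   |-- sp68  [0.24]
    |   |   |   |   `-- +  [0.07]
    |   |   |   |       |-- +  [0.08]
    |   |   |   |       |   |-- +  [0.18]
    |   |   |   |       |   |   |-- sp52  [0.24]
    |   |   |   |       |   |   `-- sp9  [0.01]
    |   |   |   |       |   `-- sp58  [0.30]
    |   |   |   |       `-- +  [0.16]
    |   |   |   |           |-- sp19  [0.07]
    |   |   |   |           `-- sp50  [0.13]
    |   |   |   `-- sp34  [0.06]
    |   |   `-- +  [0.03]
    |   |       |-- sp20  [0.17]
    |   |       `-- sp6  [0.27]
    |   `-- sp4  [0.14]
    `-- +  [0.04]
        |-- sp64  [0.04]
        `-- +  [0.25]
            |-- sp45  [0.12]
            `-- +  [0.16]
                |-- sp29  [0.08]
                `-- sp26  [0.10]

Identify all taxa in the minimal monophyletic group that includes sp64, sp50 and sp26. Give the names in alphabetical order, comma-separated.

Tracing sp64: it sits inside (sp64,(sp45,(sp29,sp26))).
Tracing sp50: it sits inside (sp19,sp50).
Tracing sp26: it sits inside (sp29,sp26).
The smallest clade enclosing all 3 is (((((sp68,(((sp52,sp9),sp58),(sp19,sp50))),sp34),(sp20,sp6)),sp4),(sp64,(sp45,(sp29,sp26)))); the answer is its 14 terminal taxa in alphabetical order.

sp19, sp20, sp26, sp29, sp34, sp4, sp45, sp50, sp52, sp58, sp6, sp64, sp68, sp9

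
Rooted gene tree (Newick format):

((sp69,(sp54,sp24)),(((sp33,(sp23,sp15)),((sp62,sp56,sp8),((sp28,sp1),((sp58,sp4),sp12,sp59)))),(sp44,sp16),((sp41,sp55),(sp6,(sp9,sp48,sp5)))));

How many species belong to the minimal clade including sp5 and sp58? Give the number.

20

The MRCA of sp5 and sp58 is the node subtending (((sp33,(sp23,sp15)),((sp62,sp56,sp8),((sp28,sp1),((sp58,sp4),sp12,sp59)))),(sp44,sp16),((sp41,sp55),(sp6,(sp9,sp48,sp5)))).
That clade contains 20 terminal taxa: sp1, sp12, sp15, sp16, sp23, sp28, sp33, sp4, sp41, sp44, sp48, sp5, sp55, sp56, sp58, sp59, sp6, sp62, sp8, sp9.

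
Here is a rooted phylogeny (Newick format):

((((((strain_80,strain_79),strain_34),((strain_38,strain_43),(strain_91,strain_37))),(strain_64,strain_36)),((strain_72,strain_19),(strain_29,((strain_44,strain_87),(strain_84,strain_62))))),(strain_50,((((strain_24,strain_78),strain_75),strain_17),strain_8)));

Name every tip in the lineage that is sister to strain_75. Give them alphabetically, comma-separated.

strain_24, strain_78

strain_75 attaches to the tree at the node subtending ((strain_24,strain_78),strain_75).
The other lineage descending from that same node — the sister group — is (strain_24,strain_78); its 2 tips in alphabetical order are the answer.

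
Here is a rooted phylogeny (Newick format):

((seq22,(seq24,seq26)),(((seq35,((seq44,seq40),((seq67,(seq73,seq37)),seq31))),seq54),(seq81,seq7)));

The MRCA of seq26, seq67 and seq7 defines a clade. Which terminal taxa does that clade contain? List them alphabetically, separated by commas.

Tracing seq26: it sits inside (seq24,seq26).
Tracing seq67: it sits inside (seq67,(seq73,seq37)).
Tracing seq7: it sits inside (seq81,seq7).
The smallest clade enclosing all 3 is the whole tree (their MRCA is the root), so the answer is all 13 tips in alphabetical order.

seq22, seq24, seq26, seq31, seq35, seq37, seq40, seq44, seq54, seq67, seq7, seq73, seq81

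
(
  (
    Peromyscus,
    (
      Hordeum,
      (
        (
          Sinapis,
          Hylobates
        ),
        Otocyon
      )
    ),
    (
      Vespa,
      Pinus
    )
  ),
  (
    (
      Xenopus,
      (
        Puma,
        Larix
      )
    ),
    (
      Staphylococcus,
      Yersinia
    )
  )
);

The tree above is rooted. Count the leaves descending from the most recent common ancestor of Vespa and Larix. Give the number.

The MRCA of Vespa and Larix is the root, so the clade is the entire tree.
That clade contains 12 terminal taxa: Hordeum, Hylobates, Larix, Otocyon, Peromyscus, Pinus, Puma, Sinapis, Staphylococcus, Vespa, Xenopus, Yersinia.

12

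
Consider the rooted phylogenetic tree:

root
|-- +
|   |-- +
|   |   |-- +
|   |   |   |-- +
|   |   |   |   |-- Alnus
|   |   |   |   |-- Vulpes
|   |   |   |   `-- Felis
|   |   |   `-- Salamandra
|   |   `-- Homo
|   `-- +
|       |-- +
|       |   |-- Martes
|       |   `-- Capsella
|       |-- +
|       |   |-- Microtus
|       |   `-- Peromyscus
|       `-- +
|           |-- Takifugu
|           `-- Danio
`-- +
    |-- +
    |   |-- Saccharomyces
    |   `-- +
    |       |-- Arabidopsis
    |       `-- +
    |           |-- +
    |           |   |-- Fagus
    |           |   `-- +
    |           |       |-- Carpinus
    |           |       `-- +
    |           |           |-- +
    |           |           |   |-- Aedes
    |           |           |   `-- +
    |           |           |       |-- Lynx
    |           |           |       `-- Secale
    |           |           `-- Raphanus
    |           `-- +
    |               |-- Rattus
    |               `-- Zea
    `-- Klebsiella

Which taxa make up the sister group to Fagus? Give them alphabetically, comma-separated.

Aedes, Carpinus, Lynx, Raphanus, Secale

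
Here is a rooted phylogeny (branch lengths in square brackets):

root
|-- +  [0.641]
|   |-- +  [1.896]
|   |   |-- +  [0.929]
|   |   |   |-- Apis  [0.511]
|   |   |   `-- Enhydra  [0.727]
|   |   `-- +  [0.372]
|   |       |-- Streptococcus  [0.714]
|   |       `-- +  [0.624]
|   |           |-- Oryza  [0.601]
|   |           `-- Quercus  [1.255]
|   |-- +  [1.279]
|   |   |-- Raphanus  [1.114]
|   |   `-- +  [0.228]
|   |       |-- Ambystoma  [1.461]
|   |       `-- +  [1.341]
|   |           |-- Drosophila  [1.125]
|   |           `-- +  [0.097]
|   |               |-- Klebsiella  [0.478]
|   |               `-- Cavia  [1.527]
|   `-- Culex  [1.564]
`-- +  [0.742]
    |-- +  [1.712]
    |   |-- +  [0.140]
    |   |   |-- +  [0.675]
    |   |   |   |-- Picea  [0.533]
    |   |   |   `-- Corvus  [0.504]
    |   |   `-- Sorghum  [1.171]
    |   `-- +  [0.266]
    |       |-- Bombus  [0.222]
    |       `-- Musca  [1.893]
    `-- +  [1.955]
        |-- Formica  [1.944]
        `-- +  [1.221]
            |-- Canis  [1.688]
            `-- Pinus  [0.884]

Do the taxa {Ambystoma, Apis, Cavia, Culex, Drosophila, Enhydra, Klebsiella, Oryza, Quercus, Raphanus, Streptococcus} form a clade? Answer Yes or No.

The most recent common ancestor of these taxa subtends (((Apis,Enhydra),(Streptococcus,(Oryza,Quercus))),(Raphanus,(Ambystoma,(Drosophila,(Klebsiella,Cavia)))),Culex).
That clade has exactly 11 tips — every listed taxon and nothing else — so the group is monophyletic.

Yes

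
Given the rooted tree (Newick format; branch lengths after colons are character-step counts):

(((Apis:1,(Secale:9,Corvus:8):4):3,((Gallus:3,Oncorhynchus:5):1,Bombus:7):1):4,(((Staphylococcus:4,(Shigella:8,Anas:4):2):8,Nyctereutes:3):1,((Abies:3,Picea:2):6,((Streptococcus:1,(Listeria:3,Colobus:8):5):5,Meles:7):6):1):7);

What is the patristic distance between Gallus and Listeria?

The path runs Gallus → … → MRCA → … → Listeria; the MRCA is the root of the tree.
Branch lengths along that path: 3 + 1 + 1 + 4 + 7 + 1 + 6 + 5 + 5 + 3 = 36.

36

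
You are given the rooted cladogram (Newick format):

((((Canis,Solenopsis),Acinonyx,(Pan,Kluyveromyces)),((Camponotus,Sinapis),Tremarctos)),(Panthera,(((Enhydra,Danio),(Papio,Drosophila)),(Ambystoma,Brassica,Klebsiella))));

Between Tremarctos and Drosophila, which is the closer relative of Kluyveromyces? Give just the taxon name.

The MRCA of Kluyveromyces and Tremarctos subtends (((Canis,Solenopsis),Acinonyx,(Pan,Kluyveromyces)),((Camponotus,Sinapis),Tremarctos)) (8 taxa).
The MRCA of Kluyveromyces and Drosophila is the root, subtending the entire tree (16 taxa).
The first is nested inside the second, so Kluyveromyces shares a more recent common ancestor with Tremarctos.

Tremarctos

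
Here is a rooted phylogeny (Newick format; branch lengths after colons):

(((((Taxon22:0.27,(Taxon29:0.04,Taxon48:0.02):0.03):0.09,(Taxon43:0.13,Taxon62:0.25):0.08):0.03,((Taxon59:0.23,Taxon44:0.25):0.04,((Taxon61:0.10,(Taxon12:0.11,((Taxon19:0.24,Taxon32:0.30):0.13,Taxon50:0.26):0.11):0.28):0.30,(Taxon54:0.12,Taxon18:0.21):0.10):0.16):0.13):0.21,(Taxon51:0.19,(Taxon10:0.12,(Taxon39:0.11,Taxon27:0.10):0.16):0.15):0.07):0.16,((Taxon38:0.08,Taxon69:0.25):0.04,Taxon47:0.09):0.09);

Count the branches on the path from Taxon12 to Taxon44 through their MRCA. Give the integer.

The MRCA of Taxon12 and Taxon44 is the node subtending ((Taxon59,Taxon44),((Taxon61,(Taxon12,((Taxon19,Taxon32),Taxon50))),(Taxon54,Taxon18))).
From Taxon12 up to that node: 4 branches. From Taxon44 up to the same node: 2 branches. Total: 4 + 2 = 6.

6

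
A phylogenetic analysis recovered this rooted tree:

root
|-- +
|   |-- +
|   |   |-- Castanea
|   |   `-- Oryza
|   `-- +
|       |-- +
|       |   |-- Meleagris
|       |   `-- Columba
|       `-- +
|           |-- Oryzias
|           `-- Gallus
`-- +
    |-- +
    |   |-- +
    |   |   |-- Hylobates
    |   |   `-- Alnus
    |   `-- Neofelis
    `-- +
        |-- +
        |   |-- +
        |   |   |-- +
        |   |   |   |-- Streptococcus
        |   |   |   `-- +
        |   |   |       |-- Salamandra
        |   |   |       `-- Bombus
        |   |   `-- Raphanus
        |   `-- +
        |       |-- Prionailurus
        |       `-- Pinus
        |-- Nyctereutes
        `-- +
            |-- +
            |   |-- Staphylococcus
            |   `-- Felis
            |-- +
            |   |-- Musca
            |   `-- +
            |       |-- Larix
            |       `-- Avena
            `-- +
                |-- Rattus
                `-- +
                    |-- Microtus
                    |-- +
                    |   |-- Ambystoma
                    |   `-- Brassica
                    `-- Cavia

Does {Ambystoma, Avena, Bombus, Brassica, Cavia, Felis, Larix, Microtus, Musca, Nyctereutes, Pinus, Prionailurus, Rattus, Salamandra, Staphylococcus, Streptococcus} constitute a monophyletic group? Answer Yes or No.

No

The MRCA of the listed taxa subtends ((((Streptococcus,(Salamandra,Bombus)),Raphanus),(Prionailurus,Pinus)),Nyctereutes,((Staphylococcus,Felis),(Musca,(Larix,Avena)),(Rattus,(Microtus,(Ambystoma,Brassica),Cavia)))).
That clade also contains Raphanus, which is not in the proposed group, so the group is not monophyletic.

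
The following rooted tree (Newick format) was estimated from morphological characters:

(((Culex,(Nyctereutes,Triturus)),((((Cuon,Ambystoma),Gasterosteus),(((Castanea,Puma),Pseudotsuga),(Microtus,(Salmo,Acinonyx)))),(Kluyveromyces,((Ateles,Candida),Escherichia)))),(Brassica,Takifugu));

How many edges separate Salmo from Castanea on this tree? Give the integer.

6

The MRCA of Salmo and Castanea is the node subtending (((Castanea,Puma),Pseudotsuga),(Microtus,(Salmo,Acinonyx))).
From Salmo up to that node: 3 branches. From Castanea up to the same node: 3 branches. Total: 3 + 3 = 6.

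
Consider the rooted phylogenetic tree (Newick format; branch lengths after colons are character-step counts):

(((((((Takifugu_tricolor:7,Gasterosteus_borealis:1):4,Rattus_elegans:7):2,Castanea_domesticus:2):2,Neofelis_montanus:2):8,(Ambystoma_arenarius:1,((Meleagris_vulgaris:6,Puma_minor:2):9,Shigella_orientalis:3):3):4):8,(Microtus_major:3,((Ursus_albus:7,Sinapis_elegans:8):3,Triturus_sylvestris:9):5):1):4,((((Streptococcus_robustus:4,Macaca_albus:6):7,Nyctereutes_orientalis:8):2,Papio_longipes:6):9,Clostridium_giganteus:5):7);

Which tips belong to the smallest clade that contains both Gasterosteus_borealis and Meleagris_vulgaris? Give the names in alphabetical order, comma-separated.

Ambystoma_arenarius, Castanea_domesticus, Gasterosteus_borealis, Meleagris_vulgaris, Neofelis_montanus, Puma_minor, Rattus_elegans, Shigella_orientalis, Takifugu_tricolor

Tracing Gasterosteus_borealis: it sits inside (Takifugu_tricolor,Gasterosteus_borealis).
Tracing Meleagris_vulgaris: it sits inside (Meleagris_vulgaris,Puma_minor).
The smallest clade enclosing both is (((((Takifugu_tricolor,Gasterosteus_borealis),Rattus_elegans),Castanea_domesticus),Neofelis_montanus),(Ambystoma_arenarius,((Meleagris_vulgaris,Puma_minor),Shigella_orientalis))); the answer is its 9 terminal taxa in alphabetical order.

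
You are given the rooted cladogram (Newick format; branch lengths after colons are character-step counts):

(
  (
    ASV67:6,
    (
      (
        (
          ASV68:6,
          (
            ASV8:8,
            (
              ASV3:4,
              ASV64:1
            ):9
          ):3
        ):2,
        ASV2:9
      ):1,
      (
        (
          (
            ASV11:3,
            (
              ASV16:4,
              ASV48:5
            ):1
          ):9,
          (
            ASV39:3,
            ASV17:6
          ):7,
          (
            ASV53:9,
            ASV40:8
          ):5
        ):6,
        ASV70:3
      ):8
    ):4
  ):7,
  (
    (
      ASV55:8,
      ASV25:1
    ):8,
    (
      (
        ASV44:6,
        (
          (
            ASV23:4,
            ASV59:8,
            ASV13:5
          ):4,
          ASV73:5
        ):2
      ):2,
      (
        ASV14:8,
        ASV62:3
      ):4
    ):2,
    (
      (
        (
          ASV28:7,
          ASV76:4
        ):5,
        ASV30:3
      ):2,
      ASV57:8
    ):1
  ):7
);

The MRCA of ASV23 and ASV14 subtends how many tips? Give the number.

The MRCA of ASV23 and ASV14 is the node subtending ((ASV44,((ASV23,ASV59,ASV13),ASV73)),(ASV14,ASV62)).
That clade contains 7 terminal taxa: ASV13, ASV14, ASV23, ASV44, ASV59, ASV62, ASV73.

7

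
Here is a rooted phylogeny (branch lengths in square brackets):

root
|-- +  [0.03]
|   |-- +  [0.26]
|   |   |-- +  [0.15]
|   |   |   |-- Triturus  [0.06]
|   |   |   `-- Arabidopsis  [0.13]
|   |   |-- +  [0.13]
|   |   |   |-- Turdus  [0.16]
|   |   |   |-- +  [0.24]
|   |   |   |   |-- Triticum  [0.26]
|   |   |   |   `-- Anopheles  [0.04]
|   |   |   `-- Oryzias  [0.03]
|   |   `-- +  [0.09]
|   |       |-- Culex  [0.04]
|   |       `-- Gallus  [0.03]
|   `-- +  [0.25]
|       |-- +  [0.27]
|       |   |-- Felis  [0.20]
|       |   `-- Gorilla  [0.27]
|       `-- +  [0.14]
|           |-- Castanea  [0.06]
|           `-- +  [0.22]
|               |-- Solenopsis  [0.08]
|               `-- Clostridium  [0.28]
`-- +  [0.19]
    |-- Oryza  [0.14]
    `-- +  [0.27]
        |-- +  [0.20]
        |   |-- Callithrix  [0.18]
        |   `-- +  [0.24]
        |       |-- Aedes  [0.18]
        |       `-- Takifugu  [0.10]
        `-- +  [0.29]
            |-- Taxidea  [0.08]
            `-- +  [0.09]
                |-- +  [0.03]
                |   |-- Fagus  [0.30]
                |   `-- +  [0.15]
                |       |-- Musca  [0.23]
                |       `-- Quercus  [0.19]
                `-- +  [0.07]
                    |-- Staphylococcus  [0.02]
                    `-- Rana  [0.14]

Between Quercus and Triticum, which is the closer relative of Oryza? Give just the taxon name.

The MRCA of Oryza and Quercus subtends (Oryza,((Callithrix,(Aedes,Takifugu)),(Taxidea,((Fagus,(Musca,Quercus)),(Staphylococcus,Rana))))) (10 taxa).
The MRCA of Oryza and Triticum is the root, subtending the entire tree (23 taxa).
The first is nested inside the second, so Oryza shares a more recent common ancestor with Quercus.

Quercus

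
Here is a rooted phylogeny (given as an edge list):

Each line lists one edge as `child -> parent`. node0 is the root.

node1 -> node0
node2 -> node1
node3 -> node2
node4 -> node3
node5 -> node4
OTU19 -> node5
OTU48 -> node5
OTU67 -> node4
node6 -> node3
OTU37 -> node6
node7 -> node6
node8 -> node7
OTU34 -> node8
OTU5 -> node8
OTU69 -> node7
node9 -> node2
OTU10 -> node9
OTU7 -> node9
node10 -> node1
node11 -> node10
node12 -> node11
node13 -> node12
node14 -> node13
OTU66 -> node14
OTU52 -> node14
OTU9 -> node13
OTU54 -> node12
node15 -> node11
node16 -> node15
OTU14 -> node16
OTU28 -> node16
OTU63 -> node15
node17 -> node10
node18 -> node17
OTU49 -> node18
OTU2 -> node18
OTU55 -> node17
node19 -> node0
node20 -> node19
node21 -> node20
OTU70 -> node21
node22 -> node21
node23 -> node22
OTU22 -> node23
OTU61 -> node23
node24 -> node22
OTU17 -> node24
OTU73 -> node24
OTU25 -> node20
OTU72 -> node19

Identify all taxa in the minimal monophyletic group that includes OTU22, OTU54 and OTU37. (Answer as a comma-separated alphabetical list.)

OTU10, OTU14, OTU17, OTU19, OTU2, OTU22, OTU25, OTU28, OTU34, OTU37, OTU48, OTU49, OTU5, OTU52, OTU54, OTU55, OTU61, OTU63, OTU66, OTU67, OTU69, OTU7, OTU70, OTU72, OTU73, OTU9

Tracing OTU22: it sits inside (OTU22,OTU61).
Tracing OTU54: it sits inside (((OTU66,OTU52),OTU9),OTU54).
Tracing OTU37: it sits inside (OTU37,((OTU34,OTU5),OTU69)).
The smallest clade enclosing all 3 is the whole tree (their MRCA is the root), so the answer is all 26 tips in alphabetical order.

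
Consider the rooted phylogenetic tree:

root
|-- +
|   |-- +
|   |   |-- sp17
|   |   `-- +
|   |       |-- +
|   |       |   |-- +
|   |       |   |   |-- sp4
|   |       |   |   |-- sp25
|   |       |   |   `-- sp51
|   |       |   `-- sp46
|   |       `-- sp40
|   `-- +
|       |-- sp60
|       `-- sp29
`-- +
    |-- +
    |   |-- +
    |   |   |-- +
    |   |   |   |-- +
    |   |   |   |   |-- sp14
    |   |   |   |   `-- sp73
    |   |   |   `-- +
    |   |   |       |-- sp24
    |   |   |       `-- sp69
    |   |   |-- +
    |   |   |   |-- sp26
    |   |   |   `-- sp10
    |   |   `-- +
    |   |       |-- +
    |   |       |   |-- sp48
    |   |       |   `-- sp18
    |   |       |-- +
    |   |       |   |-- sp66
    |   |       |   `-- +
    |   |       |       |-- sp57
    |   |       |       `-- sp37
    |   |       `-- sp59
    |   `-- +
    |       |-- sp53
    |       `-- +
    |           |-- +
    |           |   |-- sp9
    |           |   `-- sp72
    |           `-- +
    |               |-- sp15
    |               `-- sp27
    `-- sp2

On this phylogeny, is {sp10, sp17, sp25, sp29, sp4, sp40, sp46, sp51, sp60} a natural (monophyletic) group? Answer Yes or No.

No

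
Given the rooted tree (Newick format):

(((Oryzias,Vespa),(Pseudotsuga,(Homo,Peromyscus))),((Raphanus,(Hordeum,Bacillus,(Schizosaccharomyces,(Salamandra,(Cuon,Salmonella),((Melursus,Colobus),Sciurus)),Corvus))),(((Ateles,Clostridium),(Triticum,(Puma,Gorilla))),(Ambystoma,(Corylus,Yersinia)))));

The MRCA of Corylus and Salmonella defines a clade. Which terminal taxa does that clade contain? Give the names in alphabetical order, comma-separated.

Ambystoma, Ateles, Bacillus, Clostridium, Colobus, Corvus, Corylus, Cuon, Gorilla, Hordeum, Melursus, Puma, Raphanus, Salamandra, Salmonella, Schizosaccharomyces, Sciurus, Triticum, Yersinia

Tracing Corylus: it sits inside (Corylus,Yersinia).
Tracing Salmonella: it sits inside (Cuon,Salmonella).
The smallest clade enclosing both is ((Raphanus,(Hordeum,Bacillus,(Schizosaccharomyces,(Salamandra,(Cuon,Salmonella),((Melursus,Colobus),Sciurus)),Corvus))),(((Ateles,Clostridium),(Triticum,(Puma,Gorilla))),(Ambystoma,(Corylus,Yersinia)))); the answer is its 19 terminal taxa in alphabetical order.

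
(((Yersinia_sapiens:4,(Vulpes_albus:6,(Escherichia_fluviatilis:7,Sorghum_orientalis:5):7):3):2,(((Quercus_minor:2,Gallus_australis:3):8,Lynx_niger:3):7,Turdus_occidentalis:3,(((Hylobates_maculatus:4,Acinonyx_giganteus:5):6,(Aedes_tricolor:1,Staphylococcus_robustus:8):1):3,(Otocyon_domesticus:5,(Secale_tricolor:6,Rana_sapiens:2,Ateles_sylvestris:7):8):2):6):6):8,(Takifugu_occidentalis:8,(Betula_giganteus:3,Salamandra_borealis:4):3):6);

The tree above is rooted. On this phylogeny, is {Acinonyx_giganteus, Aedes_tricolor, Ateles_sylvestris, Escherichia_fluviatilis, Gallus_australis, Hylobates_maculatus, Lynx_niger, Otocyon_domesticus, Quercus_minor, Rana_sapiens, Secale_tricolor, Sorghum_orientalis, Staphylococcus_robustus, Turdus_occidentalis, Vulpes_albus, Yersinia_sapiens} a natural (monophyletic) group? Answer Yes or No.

The most recent common ancestor of these taxa subtends ((Yersinia_sapiens,(Vulpes_albus,(Escherichia_fluviatilis,Sorghum_orientalis))),(((Quercus_minor,Gallus_australis),Lynx_niger),Turdus_occidentalis,(((Hylobates_maculatus,Acinonyx_giganteus),(Aedes_tricolor,Staphylococcus_robustus)),(Otocyon_domesticus,(Secale_tricolor,Rana_sapiens,Ateles_sylvestris))))).
That clade has exactly 16 tips — every listed taxon and nothing else — so the group is monophyletic.

Yes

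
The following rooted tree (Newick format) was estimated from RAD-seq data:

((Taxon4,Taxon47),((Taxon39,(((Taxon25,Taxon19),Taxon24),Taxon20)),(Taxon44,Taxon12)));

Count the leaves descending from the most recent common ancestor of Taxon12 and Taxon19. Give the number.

The MRCA of Taxon12 and Taxon19 is the node subtending ((Taxon39,(((Taxon25,Taxon19),Taxon24),Taxon20)),(Taxon44,Taxon12)).
That clade contains 7 terminal taxa: Taxon12, Taxon19, Taxon20, Taxon24, Taxon25, Taxon39, Taxon44.

7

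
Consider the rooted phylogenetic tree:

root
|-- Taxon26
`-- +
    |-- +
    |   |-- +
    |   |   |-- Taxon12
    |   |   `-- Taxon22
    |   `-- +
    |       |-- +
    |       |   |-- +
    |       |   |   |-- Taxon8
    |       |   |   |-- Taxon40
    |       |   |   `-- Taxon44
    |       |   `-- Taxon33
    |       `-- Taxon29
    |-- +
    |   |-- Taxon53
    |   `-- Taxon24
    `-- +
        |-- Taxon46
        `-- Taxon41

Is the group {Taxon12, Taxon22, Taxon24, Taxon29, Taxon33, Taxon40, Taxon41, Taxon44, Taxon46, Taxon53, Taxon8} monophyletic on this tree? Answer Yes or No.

Yes

The most recent common ancestor of these taxa subtends (((Taxon12,Taxon22),(((Taxon8,Taxon40,Taxon44),Taxon33),Taxon29)),(Taxon53,Taxon24),(Taxon46,Taxon41)).
That clade has exactly 11 tips — every listed taxon and nothing else — so the group is monophyletic.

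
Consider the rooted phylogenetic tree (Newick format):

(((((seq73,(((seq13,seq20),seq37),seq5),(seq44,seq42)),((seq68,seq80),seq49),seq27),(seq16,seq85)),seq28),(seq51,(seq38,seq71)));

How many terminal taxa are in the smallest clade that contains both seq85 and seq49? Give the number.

13

The MRCA of seq85 and seq49 is the node subtending (((seq73,(((seq13,seq20),seq37),seq5),(seq44,seq42)),((seq68,seq80),seq49),seq27),(seq16,seq85)).
That clade contains 13 terminal taxa: seq13, seq16, seq20, seq27, seq37, seq42, seq44, seq49, seq5, seq68, seq73, seq80, seq85.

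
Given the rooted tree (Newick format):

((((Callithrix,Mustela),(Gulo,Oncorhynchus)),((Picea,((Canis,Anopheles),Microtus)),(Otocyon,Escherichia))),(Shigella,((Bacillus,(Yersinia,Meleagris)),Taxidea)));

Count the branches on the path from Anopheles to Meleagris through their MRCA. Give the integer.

11

The MRCA of Anopheles and Meleagris is the root of the tree.
From Anopheles up to that node: 6 branches. From Meleagris up to the same node: 5 branches. Total: 6 + 5 = 11.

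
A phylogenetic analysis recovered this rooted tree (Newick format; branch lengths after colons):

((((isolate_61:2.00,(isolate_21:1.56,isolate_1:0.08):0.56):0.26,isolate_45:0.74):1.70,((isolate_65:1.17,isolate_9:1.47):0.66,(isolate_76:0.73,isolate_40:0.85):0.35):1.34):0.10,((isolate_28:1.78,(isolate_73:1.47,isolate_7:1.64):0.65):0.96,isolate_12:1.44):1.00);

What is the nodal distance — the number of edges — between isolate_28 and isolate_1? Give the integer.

The MRCA of isolate_28 and isolate_1 is the root of the tree.
From isolate_28 up to that node: 3 branches. From isolate_1 up to the same node: 5 branches. Total: 3 + 5 = 8.

8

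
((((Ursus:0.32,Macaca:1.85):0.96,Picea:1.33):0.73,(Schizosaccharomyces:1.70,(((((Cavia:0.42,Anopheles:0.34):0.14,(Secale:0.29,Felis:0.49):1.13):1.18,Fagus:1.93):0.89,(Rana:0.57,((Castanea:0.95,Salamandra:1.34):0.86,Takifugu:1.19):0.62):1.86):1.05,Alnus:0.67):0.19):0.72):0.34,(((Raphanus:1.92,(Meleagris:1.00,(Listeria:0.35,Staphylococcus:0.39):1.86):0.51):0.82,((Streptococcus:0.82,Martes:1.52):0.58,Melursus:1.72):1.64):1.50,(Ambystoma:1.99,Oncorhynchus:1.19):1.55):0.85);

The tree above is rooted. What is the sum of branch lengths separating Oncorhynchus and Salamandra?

10.57

The path runs Oncorhynchus → … → MRCA → … → Salamandra; the MRCA is the root of the tree.
Branch lengths along that path: 1.19 + 1.55 + 0.85 + 0.34 + 0.72 + 0.19 + 1.05 + 1.86 + 0.62 + 0.86 + 1.34 = 10.57.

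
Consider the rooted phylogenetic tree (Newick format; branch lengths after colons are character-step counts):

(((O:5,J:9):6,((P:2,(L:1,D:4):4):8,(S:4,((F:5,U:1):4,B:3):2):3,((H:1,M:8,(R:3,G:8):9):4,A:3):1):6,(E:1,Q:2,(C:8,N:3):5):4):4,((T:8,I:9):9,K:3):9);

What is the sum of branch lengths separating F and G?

36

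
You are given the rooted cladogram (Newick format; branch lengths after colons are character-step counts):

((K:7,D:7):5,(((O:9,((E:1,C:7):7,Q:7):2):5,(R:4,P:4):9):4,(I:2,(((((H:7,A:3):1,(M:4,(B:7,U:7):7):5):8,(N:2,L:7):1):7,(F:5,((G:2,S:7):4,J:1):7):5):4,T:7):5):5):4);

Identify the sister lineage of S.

G

S attaches to the tree at the node subtending (G,S).
The other lineage descending from that same node — the sister group — is the single tip G.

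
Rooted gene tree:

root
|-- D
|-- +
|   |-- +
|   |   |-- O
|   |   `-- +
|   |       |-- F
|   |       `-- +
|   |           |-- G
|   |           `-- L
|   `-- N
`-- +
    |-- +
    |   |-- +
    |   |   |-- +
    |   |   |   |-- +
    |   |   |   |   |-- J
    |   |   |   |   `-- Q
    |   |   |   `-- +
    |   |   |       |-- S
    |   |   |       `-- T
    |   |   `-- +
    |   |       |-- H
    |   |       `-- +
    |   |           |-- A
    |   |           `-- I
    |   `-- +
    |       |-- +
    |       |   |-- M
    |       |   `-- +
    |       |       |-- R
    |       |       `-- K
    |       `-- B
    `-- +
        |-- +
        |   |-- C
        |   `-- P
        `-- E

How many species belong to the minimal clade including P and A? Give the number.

14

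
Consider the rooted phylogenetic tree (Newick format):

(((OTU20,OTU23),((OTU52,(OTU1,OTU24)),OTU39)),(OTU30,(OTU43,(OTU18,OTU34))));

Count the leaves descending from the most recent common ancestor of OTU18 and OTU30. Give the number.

The MRCA of OTU18 and OTU30 is the node subtending (OTU30,(OTU43,(OTU18,OTU34))).
That clade contains 4 terminal taxa: OTU18, OTU30, OTU34, OTU43.

4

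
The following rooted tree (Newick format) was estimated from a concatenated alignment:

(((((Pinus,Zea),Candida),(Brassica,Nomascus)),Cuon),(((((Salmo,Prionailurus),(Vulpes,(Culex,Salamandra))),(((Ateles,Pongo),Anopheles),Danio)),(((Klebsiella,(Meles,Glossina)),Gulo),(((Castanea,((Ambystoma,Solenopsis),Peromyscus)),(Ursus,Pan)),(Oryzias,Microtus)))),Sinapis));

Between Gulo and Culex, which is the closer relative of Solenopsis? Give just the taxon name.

Gulo

The MRCA of Solenopsis and Gulo subtends (((Klebsiella,(Meles,Glossina)),Gulo),(((Castanea,((Ambystoma,Solenopsis),Peromyscus)),(Ursus,Pan)),(Oryzias,Microtus))) (12 taxa).
The MRCA of Solenopsis and Culex subtends ((((Salmo,Prionailurus),(Vulpes,(Culex,Salamandra))),(((Ateles,Pongo),Anopheles),Danio)),(((Klebsiella,(Meles,Glossina)),Gulo),(((Castanea,((Ambystoma,Solenopsis),Peromyscus)),(Ursus,Pan)),(Oryzias,Microtus)))) (21 taxa).
The first is nested inside the second, so Solenopsis shares a more recent common ancestor with Gulo.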